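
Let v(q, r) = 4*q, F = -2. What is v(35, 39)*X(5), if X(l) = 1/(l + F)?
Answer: 140/3 ≈ 46.667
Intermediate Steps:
X(l) = 1/(-2 + l) (X(l) = 1/(l - 2) = 1/(-2 + l))
v(35, 39)*X(5) = (4*35)/(-2 + 5) = 140/3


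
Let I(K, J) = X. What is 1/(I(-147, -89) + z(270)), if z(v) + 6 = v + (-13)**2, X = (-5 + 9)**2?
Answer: 1/449 ≈ 0.0022272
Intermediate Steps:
X = 16 (X = 4**2 = 16)
I(K, J) = 16
z(v) = 163 + v (z(v) = -6 + (v + (-13)**2) = -6 + (v + 169) = -6 + (169 + v) = 163 + v)
1/(I(-147, -89) + z(270)) = 1/(16 + (163 + 270)) = 1/(16 + 433) = 1/449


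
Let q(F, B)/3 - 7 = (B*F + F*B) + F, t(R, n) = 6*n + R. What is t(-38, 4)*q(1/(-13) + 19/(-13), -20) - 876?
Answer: -3690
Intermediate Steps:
t(R, n) = R + 6*n
q(F, B) = 21 + 3*F + 6*B*F (q(F, B) = 21 + 3*((B*F + F*B) + F) = 21 + 3*((B*F + B*F) + F) = 21 + 3*(2*B*F + F) = 21 + 3*(F + 2*B*F) = 21 + (3*F + 6*B*F) = 21 + 3*F + 6*B*F)
t(-38, 4)*q(1/(-13) + 19/(-13), -20) - 876 = (-38 + 6*4)*(21 + 3*(1/(-13) + 19/(-13)) + 6*(-20)*(1/(-13) + 19/(-13))) - 876 = (-38 + 24)*(21 + 3*(1*(-1/13) + 19*(-1/13)) + 6*(-20)*(1*(-1/13) + 19*(-1/13))) - 876 = -14*(21 + 3*(-1/13 - 19/13) + 6*(-20)*(-1/13 - 19/13)) - 876 = -14*(21 + 3*(-20/13) + 6*(-20)*(-20/13)) - 876 = -14*(21 - 60/13 + 2400/13) - 876 = -14*201 - 876 = -2814 - 876 = -3690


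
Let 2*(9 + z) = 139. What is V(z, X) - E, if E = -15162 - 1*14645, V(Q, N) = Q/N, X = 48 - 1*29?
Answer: 1132787/38 ≈ 29810.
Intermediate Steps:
z = 121/2 (z = -9 + (½)*139 = -9 + 139/2 = 121/2 ≈ 60.500)
X = 19 (X = 48 - 29 = 19)
E = -29807 (E = -15162 - 14645 = -29807)
V(z, X) - E = (121/2)/19 - 1*(-29807) = (121/2)*(1/19) + 29807 = 121/38 + 29807 = 1132787/38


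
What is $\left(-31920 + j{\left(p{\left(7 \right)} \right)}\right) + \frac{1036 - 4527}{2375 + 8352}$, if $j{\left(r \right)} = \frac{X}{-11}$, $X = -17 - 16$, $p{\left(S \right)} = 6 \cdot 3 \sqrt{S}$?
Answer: $- \frac{342377150}{10727} \approx -31917.0$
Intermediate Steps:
$p{\left(S \right)} = 18 \sqrt{S}$
$X = -33$ ($X = -17 - 16 = -33$)
$j{\left(r \right)} = 3$ ($j{\left(r \right)} = - \frac{33}{-11} = \left(-33\right) \left(- \frac{1}{11}\right) = 3$)
$\left(-31920 + j{\left(p{\left(7 \right)} \right)}\right) + \frac{1036 - 4527}{2375 + 8352} = \left(-31920 + 3\right) + \frac{1036 - 4527}{2375 + 8352} = -31917 - \frac{3491}{10727} = - \frac{342377150}{10727}$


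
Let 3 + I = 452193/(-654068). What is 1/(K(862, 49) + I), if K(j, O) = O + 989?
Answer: 654068/676508187 ≈ 0.00096683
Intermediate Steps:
I = -2414397/654068 (I = -3 + 452193/(-654068) = -3 + 452193*(-1/654068) = -3 - 452193/654068 = -2414397/654068 ≈ -3.6914)
K(j, O) = 989 + O
1/(K(862, 49) + I) = 1/((989 + 49) - 2414397/654068) = 1/(1038 - 2414397/654068) = 1/(676508187/654068) = 654068/676508187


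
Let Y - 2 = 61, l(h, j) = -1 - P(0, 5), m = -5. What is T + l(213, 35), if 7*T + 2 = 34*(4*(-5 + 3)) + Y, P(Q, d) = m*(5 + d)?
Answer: 132/7 ≈ 18.857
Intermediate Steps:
P(Q, d) = -25 - 5*d (P(Q, d) = -5*(5 + d) = -25 - 5*d)
l(h, j) = 49 (l(h, j) = -1 - (-25 - 5*5) = -1 - (-25 - 25) = -1 - 1*(-50) = -1 + 50 = 49)
Y = 63 (Y = 2 + 61 = 63)
T = -211/7 (T = -2/7 + (34*(4*(-5 + 3)) + 63)/7 = -2/7 + (34*(4*(-2)) + 63)/7 = -2/7 + (34*(-8) + 63)/7 = -2/7 + (-272 + 63)/7 = -2/7 + (1/7)*(-209) = -2/7 - 209/7 = -211/7 ≈ -30.143)
T + l(213, 35) = -211/7 + 49 = 132/7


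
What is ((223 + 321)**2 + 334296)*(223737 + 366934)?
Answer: 372259765672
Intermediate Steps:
((223 + 321)**2 + 334296)*(223737 + 366934) = (544**2 + 334296)*590671 = (295936 + 334296)*590671 = 630232*590671 = 372259765672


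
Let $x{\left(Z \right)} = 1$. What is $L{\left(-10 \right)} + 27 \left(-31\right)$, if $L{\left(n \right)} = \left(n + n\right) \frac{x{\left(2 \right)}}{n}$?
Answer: $-835$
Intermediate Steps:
$L{\left(n \right)} = 2$ ($L{\left(n \right)} = \left(n + n\right) 1 \frac{1}{n} = \frac{2 n}{n} = 2$)
$L{\left(-10 \right)} + 27 \left(-31\right) = 2 + 27 \left(-31\right) = 2 - 837 = -835$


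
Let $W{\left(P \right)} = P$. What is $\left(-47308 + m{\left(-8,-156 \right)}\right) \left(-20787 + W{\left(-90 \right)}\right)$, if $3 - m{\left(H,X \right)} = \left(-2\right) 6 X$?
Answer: $1026668229$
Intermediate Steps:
$m{\left(H,X \right)} = 3 + 12 X$ ($m{\left(H,X \right)} = 3 - \left(-2\right) 6 X = 3 - - 12 X = 3 + 12 X$)
$\left(-47308 + m{\left(-8,-156 \right)}\right) \left(-20787 + W{\left(-90 \right)}\right) = \left(-47308 + \left(3 + 12 \left(-156\right)\right)\right) \left(-20787 - 90\right) = \left(-47308 + \left(3 - 1872\right)\right) \left(-20877\right) = \left(-47308 - 1869\right) \left(-20877\right) = \left(-49177\right) \left(-20877\right) = 1026668229$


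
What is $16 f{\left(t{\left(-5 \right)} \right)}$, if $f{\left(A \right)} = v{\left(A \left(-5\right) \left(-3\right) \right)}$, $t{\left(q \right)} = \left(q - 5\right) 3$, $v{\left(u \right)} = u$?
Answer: $-7200$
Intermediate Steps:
$t{\left(q \right)} = -15 + 3 q$ ($t{\left(q \right)} = \left(-5 + q\right) 3 = -15 + 3 q$)
$f{\left(A \right)} = 15 A$ ($f{\left(A \right)} = A \left(-5\right) \left(-3\right) = - 5 A \left(-3\right) = 15 A$)
$16 f{\left(t{\left(-5 \right)} \right)} = 16 \cdot 15 \left(-15 + 3 \left(-5\right)\right) = 16 \cdot 15 \left(-15 - 15\right) = 16 \cdot 15 \left(-30\right) = 16 \left(-450\right) = -7200$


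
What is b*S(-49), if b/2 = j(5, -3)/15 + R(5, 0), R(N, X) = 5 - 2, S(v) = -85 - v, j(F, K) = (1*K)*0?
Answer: -216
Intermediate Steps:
j(F, K) = 0 (j(F, K) = K*0 = 0)
R(N, X) = 3
b = 6 (b = 2*(0/15 + 3) = 2*(0*(1/15) + 3) = 2*(0 + 3) = 2*3 = 6)
b*S(-49) = 6*(-85 - 1*(-49)) = 6*(-85 + 49) = 6*(-36) = -216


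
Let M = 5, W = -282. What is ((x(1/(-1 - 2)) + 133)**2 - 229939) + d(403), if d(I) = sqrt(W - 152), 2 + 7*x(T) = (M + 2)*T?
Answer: -93674699/441 + I*sqrt(434) ≈ -2.1241e+5 + 20.833*I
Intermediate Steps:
x(T) = -2/7 + T (x(T) = -2/7 + ((5 + 2)*T)/7 = -2/7 + (7*T)/7 = -2/7 + T)
d(I) = I*sqrt(434) (d(I) = sqrt(-282 - 152) = sqrt(-434) = I*sqrt(434))
((x(1/(-1 - 2)) + 133)**2 - 229939) + d(403) = (((-2/7 + 1/(-1 - 2)) + 133)**2 - 229939) + I*sqrt(434) = (((-2/7 + 1/(-3)) + 133)**2 - 229939) + I*sqrt(434) = (((-2/7 - 1/3) + 133)**2 - 229939) + I*sqrt(434) = ((-13/21 + 133)**2 - 229939) + I*sqrt(434) = ((2780/21)**2 - 229939) + I*sqrt(434) = (7728400/441 - 229939) + I*sqrt(434) = -93674699/441 + I*sqrt(434)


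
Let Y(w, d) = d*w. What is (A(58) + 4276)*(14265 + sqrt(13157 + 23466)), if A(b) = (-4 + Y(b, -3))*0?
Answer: 60997140 + 4276*sqrt(36623) ≈ 6.1815e+7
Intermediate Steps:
A(b) = 0 (A(b) = (-4 - 3*b)*0 = 0)
(A(58) + 4276)*(14265 + sqrt(13157 + 23466)) = (0 + 4276)*(14265 + sqrt(13157 + 23466)) = 4276*(14265 + sqrt(36623)) = 60997140 + 4276*sqrt(36623)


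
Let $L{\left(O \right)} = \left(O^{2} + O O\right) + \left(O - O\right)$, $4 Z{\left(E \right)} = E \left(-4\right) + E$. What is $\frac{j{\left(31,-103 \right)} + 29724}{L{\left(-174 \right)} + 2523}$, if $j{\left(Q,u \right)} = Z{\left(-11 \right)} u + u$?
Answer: $\frac{23017}{50460} \approx 0.45614$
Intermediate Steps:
$Z{\left(E \right)} = - \frac{3 E}{4}$ ($Z{\left(E \right)} = \frac{E \left(-4\right) + E}{4} = \frac{- 4 E + E}{4} = \frac{\left(-3\right) E}{4} = - \frac{3 E}{4}$)
$L{\left(O \right)} = 2 O^{2}$ ($L{\left(O \right)} = \left(O^{2} + O^{2}\right) + 0 = 2 O^{2} + 0 = 2 O^{2}$)
$j{\left(Q,u \right)} = \frac{37 u}{4}$ ($j{\left(Q,u \right)} = \left(- \frac{3}{4}\right) \left(-11\right) u + u = \frac{33 u}{4} + u = \frac{37 u}{4}$)
$\frac{j{\left(31,-103 \right)} + 29724}{L{\left(-174 \right)} + 2523} = \frac{\frac{37}{4} \left(-103\right) + 29724}{2 \left(-174\right)^{2} + 2523} = \frac{- \frac{3811}{4} + 29724}{2 \cdot 30276 + 2523} = \frac{115085}{4 \left(60552 + 2523\right)} = \frac{115085}{4 \cdot 63075} = \frac{115085}{4} \cdot \frac{1}{63075} = \frac{23017}{50460}$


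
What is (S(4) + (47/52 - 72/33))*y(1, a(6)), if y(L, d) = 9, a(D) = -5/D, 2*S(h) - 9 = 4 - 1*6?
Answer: 11439/572 ≈ 19.998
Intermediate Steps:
S(h) = 7/2 (S(h) = 9/2 + (4 - 1*6)/2 = 9/2 + (4 - 6)/2 = 9/2 + (½)*(-2) = 9/2 - 1 = 7/2)
(S(4) + (47/52 - 72/33))*y(1, a(6)) = (7/2 + (47/52 - 72/33))*9 = (7/2 + (47*(1/52) - 72*1/33))*9 = (7/2 + (47/52 - 24/11))*9 = (7/2 - 731/572)*9 = (1271/572)*9 = 11439/572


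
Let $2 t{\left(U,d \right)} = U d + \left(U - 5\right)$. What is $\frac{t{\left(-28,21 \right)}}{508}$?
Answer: $- \frac{621}{1016} \approx -0.61122$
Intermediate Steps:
$t{\left(U,d \right)} = - \frac{5}{2} + \frac{U}{2} + \frac{U d}{2}$ ($t{\left(U,d \right)} = \frac{U d + \left(U - 5\right)}{2} = \frac{U d + \left(-5 + U\right)}{2} = \frac{-5 + U + U d}{2} = - \frac{5}{2} + \frac{U}{2} + \frac{U d}{2}$)
$\frac{t{\left(-28,21 \right)}}{508} = \frac{- \frac{5}{2} + \frac{1}{2} \left(-28\right) + \frac{1}{2} \left(-28\right) 21}{508} = \left(- \frac{5}{2} - 14 - 294\right) \frac{1}{508} = \left(- \frac{621}{2}\right) \frac{1}{508} = - \frac{621}{1016}$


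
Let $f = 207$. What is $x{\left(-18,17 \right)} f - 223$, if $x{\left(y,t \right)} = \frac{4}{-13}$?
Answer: $- \frac{3727}{13} \approx -286.69$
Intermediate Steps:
$x{\left(y,t \right)} = - \frac{4}{13}$ ($x{\left(y,t \right)} = 4 \left(- \frac{1}{13}\right) = - \frac{4}{13}$)
$x{\left(-18,17 \right)} f - 223 = \left(- \frac{4}{13}\right) 207 - 223 = - \frac{828}{13} - 223 = - \frac{3727}{13}$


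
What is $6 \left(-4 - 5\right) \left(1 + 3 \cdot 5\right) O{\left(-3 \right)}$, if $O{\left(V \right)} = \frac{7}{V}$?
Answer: $2016$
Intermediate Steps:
$6 \left(-4 - 5\right) \left(1 + 3 \cdot 5\right) O{\left(-3 \right)} = 6 \left(-4 - 5\right) \left(1 + 3 \cdot 5\right) \frac{7}{-3} = 6 \left(-9\right) \left(1 + 15\right) 7 \left(- \frac{1}{3}\right) = \left(-54\right) 16 \left(- \frac{7}{3}\right) = \left(-864\right) \left(- \frac{7}{3}\right) = 2016$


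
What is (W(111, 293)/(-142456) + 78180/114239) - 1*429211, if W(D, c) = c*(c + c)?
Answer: -3492500795035683/8137015492 ≈ -4.2921e+5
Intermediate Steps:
W(D, c) = 2*c² (W(D, c) = c*(2*c) = 2*c²)
(W(111, 293)/(-142456) + 78180/114239) - 1*429211 = ((2*293²)/(-142456) + 78180/114239) - 1*429211 = ((2*85849)*(-1/142456) + 78180*(1/114239)) - 429211 = (171698*(-1/142456) + 78180/114239) - 429211 = (-85849/71228 + 78180/114239) - 429211 = -4238698871/8137015492 - 429211 = -3492500795035683/8137015492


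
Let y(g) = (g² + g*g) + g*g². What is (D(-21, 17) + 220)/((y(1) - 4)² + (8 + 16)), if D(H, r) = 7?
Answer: 227/25 ≈ 9.0800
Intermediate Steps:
y(g) = g³ + 2*g² (y(g) = (g² + g²) + g³ = 2*g² + g³ = g³ + 2*g²)
(D(-21, 17) + 220)/((y(1) - 4)² + (8 + 16)) = (7 + 220)/((1²*(2 + 1) - 4)² + (8 + 16)) = 227/((1*3 - 4)² + 24) = 227/((3 - 4)² + 24) = 227/((-1)² + 24) = 227/(1 + 24) = 227/25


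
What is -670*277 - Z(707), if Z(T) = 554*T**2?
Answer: -277101936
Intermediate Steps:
-670*277 - Z(707) = -670*277 - 554*707**2 = -185590 - 554*499849 = -185590 - 1*276916346 = -185590 - 276916346 = -277101936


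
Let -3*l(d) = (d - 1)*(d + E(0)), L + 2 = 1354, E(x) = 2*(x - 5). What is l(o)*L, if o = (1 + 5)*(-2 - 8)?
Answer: -5773040/3 ≈ -1.9243e+6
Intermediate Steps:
E(x) = -10 + 2*x (E(x) = 2*(-5 + x) = -10 + 2*x)
L = 1352 (L = -2 + 1354 = 1352)
o = -60 (o = 6*(-10) = -60)
l(d) = -(-1 + d)*(-10 + d)/3 (l(d) = -(d - 1)*(d + (-10 + 2*0))/3 = -(-1 + d)*(d + (-10 + 0))/3 = -(-1 + d)*(d - 10)/3 = -(-1 + d)*(-10 + d)/3)
l(o)*L = (-10/3 - ⅓*(-60)² + (11/3)*(-60))*1352 = (-10/3 - ⅓*3600 - 220)*1352 = (-10/3 - 1200 - 220)*1352 = -4270/3*1352 = -5773040/3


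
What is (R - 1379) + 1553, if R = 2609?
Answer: 2783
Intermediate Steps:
(R - 1379) + 1553 = (2609 - 1379) + 1553 = 1230 + 1553 = 2783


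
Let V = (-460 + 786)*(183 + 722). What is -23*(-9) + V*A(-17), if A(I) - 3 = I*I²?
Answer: -1448597093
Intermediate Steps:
V = 295030 (V = 326*905 = 295030)
A(I) = 3 + I³ (A(I) = 3 + I*I² = 3 + I³)
-23*(-9) + V*A(-17) = -23*(-9) + 295030*(3 + (-17)³) = 207 + 295030*(3 - 4913) = 207 + 295030*(-4910) = 207 - 1448597300 = -1448597093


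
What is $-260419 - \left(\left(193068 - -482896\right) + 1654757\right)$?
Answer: $-2591140$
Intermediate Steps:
$-260419 - \left(\left(193068 - -482896\right) + 1654757\right) = -260419 - \left(\left(193068 + 482896\right) + 1654757\right) = -260419 - \left(675964 + 1654757\right) = -260419 - 2330721 = -2591140$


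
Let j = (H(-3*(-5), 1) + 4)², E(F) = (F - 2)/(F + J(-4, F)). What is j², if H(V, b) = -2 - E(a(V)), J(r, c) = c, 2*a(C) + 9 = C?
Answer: 14641/1296 ≈ 11.297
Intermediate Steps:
a(C) = -9/2 + C/2
E(F) = (-2 + F)/(2*F) (E(F) = (F - 2)/(F + F) = (-2 + F)/((2*F)) = (-2 + F)*(1/(2*F)) = (-2 + F)/(2*F))
H(V, b) = -2 - (-13/2 + V/2)/(2*(-9/2 + V/2)) (H(V, b) = -2 - (-2 + (-9/2 + V/2))/(2*(-9/2 + V/2)) = -2 - (-13/2 + V/2)/(2*(-9/2 + V/2)))
j = 121/36 (j = ((49 - (-15)*(-5))/(2*(-9 - 3*(-5))) + 4)² = ((49 - 5*15)/(2*(-9 + 15)) + 4)² = ((½)*(49 - 75)/6 + 4)² = ((½)*(⅙)*(-26) + 4)² = (-13/6 + 4)² = (11/6)² = 121/36 ≈ 3.3611)
j² = (121/36)² = 14641/1296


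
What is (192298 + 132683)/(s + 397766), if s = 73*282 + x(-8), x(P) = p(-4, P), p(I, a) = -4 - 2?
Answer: 324981/418346 ≈ 0.77682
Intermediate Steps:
p(I, a) = -6
x(P) = -6
s = 20580 (s = 73*282 - 6 = 20586 - 6 = 20580)
(192298 + 132683)/(s + 397766) = (192298 + 132683)/(20580 + 397766) = 324981/418346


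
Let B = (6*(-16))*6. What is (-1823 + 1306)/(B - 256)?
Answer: 517/832 ≈ 0.62139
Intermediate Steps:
B = -576 (B = -96*6 = -576)
(-1823 + 1306)/(B - 256) = (-1823 + 1306)/(-576 - 256) = -517/(-832) = -517*(-1/832) = 517/832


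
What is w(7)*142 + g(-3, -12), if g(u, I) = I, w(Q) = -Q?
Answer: -1006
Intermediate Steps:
w(7)*142 + g(-3, -12) = -1*7*142 - 12 = -7*142 - 12 = -994 - 12 = -1006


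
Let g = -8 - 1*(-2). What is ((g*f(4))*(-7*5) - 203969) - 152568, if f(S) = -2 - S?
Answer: -357797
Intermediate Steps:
g = -6 (g = -8 + 2 = -6)
((g*f(4))*(-7*5) - 203969) - 152568 = ((-6*(-2 - 1*4))*(-7*5) - 203969) - 152568 = (-6*(-2 - 4)*(-35) - 203969) - 152568 = (-6*(-6)*(-35) - 203969) - 152568 = (36*(-35) - 203969) - 152568 = (-1260 - 203969) - 152568 = -205229 - 152568 = -357797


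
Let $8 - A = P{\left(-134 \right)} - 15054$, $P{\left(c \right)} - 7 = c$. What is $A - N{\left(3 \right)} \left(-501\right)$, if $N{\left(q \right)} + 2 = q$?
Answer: $15690$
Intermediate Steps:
$P{\left(c \right)} = 7 + c$
$N{\left(q \right)} = -2 + q$
$A = 15189$ ($A = 8 - \left(\left(7 - 134\right) - 15054\right) = 8 - \left(-127 - 15054\right) = 8 - -15181 = 8 + 15181 = 15189$)
$A - N{\left(3 \right)} \left(-501\right) = 15189 - \left(-2 + 3\right) \left(-501\right) = 15189 - 1 \left(-501\right) = 15189 - -501 = 15189 + 501 = 15690$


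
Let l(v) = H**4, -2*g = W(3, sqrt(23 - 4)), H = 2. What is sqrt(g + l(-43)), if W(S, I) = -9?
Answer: sqrt(82)/2 ≈ 4.5277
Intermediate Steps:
g = 9/2 (g = -1/2*(-9) = 9/2 ≈ 4.5000)
l(v) = 16 (l(v) = 2**4 = 16)
sqrt(g + l(-43)) = sqrt(9/2 + 16) = sqrt(41/2) = sqrt(82)/2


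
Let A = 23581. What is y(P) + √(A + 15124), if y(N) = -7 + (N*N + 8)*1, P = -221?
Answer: 48842 + √38705 ≈ 49039.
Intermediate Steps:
y(N) = 1 + N² (y(N) = -7 + (N² + 8)*1 = -7 + (8 + N²)*1 = -7 + (8 + N²) = 1 + N²)
y(P) + √(A + 15124) = (1 + (-221)²) + √(23581 + 15124) = (1 + 48841) + √38705 = 48842 + √38705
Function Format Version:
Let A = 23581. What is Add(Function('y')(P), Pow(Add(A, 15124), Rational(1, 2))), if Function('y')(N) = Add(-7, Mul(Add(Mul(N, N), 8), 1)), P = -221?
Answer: Add(48842, Pow(38705, Rational(1, 2))) ≈ 49039.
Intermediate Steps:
Function('y')(N) = Add(1, Pow(N, 2)) (Function('y')(N) = Add(-7, Mul(Add(Pow(N, 2), 8), 1)) = Add(-7, Mul(Add(8, Pow(N, 2)), 1)) = Add(-7, Add(8, Pow(N, 2))) = Add(1, Pow(N, 2)))
Add(Function('y')(P), Pow(Add(A, 15124), Rational(1, 2))) = Add(Add(1, Pow(-221, 2)), Pow(Add(23581, 15124), Rational(1, 2))) = Add(Add(1, 48841), Pow(38705, Rational(1, 2))) = Add(48842, Pow(38705, Rational(1, 2)))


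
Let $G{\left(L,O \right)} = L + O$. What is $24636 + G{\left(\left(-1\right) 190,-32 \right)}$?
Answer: $24414$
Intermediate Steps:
$24636 + G{\left(\left(-1\right) 190,-32 \right)} = 24636 - 222 = 24414$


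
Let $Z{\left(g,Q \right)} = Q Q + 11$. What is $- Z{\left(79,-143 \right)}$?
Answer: $-20460$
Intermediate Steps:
$Z{\left(g,Q \right)} = 11 + Q^{2}$ ($Z{\left(g,Q \right)} = Q^{2} + 11 = 11 + Q^{2}$)
$- Z{\left(79,-143 \right)} = - (11 + \left(-143\right)^{2}) = - (11 + 20449) = \left(-1\right) 20460 = -20460$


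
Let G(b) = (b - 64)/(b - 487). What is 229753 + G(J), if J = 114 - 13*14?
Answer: 42504349/185 ≈ 2.2975e+5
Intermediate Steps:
J = -68 (J = 114 - 1*182 = 114 - 182 = -68)
G(b) = (-64 + b)/(-487 + b)
229753 + G(J) = 229753 + (-64 - 68)/(-487 - 68) = 229753 - 132/(-555) = 229753 - 1/555*(-132) = 229753 + 44/185 = 42504349/185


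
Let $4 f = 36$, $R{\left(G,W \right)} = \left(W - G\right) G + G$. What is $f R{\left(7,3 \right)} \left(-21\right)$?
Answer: $3969$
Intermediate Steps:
$R{\left(G,W \right)} = G + G \left(W - G\right)$ ($R{\left(G,W \right)} = G \left(W - G\right) + G = G + G \left(W - G\right)$)
$f = 9$ ($f = \frac{1}{4} \cdot 36 = 9$)
$f R{\left(7,3 \right)} \left(-21\right) = 9 \cdot 7 \left(1 + 3 - 7\right) \left(-21\right) = 9 \cdot 7 \left(-3\right) \left(-21\right) = 9 \left(-21\right) \left(-21\right) = \left(-189\right) \left(-21\right) = 3969$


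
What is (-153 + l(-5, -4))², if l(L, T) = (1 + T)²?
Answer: 20736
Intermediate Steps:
(-153 + l(-5, -4))² = (-153 + (1 - 4)²)² = (-153 + (-3)²)² = (-153 + 9)² = (-144)² = 20736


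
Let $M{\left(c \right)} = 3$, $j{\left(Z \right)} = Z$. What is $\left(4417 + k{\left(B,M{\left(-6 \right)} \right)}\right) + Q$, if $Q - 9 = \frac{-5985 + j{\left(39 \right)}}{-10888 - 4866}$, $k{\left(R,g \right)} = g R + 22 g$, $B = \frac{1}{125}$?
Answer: $\frac{4423330756}{984625} \approx 4492.4$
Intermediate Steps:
$B = \frac{1}{125} \approx 0.008$
$k{\left(R,g \right)} = 22 g + R g$ ($k{\left(R,g \right)} = R g + 22 g = 22 g + R g$)
$Q = \frac{73866}{7877}$ ($Q = 9 + \frac{-5985 + 39}{-10888 - 4866} = 9 - \frac{5946}{-15754} = 9 - - \frac{2973}{7877} = 9 + \frac{2973}{7877} = \frac{73866}{7877} \approx 9.3774$)
$\left(4417 + k{\left(B,M{\left(-6 \right)} \right)}\right) + Q = \left(4417 + 3 \left(22 + \frac{1}{125}\right)\right) + \frac{73866}{7877} = \left(4417 + 3 \cdot \frac{2751}{125}\right) + \frac{73866}{7877} = \left(4417 + \frac{8253}{125}\right) + \frac{73866}{7877} = \frac{560378}{125} + \frac{73866}{7877} = \frac{4423330756}{984625}$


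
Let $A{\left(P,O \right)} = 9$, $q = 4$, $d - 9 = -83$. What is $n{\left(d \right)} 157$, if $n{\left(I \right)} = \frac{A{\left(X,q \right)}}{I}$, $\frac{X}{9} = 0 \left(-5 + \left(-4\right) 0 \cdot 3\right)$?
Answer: $- \frac{1413}{74} \approx -19.095$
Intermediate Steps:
$d = -74$ ($d = 9 - 83 = -74$)
$X = 0$ ($X = 9 \cdot 0 \left(-5 + \left(-4\right) 0 \cdot 3\right) = 9 \cdot 0 \left(-5 + 0 \cdot 3\right) = 9 \cdot 0 \left(-5 + 0\right) = 9 \cdot 0 \left(-5\right) = 9 \cdot 0 = 0$)
$n{\left(I \right)} = \frac{9}{I}$
$n{\left(d \right)} 157 = \frac{9}{-74} \cdot 157 = 9 \left(- \frac{1}{74}\right) 157 = \left(- \frac{9}{74}\right) 157 = - \frac{1413}{74}$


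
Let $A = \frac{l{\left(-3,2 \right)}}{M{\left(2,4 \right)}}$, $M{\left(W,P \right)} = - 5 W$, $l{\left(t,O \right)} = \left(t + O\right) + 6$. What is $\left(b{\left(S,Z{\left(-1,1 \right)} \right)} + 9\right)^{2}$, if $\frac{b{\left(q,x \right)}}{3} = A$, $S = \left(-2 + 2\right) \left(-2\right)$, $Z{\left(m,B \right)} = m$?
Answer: $\frac{225}{4} \approx 56.25$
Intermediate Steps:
$l{\left(t,O \right)} = 6 + O + t$ ($l{\left(t,O \right)} = \left(O + t\right) + 6 = 6 + O + t$)
$S = 0$ ($S = 0 \left(-2\right) = 0$)
$A = - \frac{1}{2}$ ($A = \frac{6 + 2 - 3}{\left(-5\right) 2} = \frac{5}{-10} = 5 \left(- \frac{1}{10}\right) = - \frac{1}{2} \approx -0.5$)
$b{\left(q,x \right)} = - \frac{3}{2}$ ($b{\left(q,x \right)} = 3 \left(- \frac{1}{2}\right) = - \frac{3}{2}$)
$\left(b{\left(S,Z{\left(-1,1 \right)} \right)} + 9\right)^{2} = \left(- \frac{3}{2} + 9\right)^{2} = \left(\frac{15}{2}\right)^{2} = \frac{225}{4}$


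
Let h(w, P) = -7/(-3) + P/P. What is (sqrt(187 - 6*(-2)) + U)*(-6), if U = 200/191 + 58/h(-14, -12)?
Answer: -105702/955 - 6*sqrt(199) ≈ -195.32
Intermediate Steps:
h(w, P) = 10/3 (h(w, P) = -7*(-1/3) + 1 = 7/3 + 1 = 10/3)
U = 17617/955 (U = 200/191 + 58/(10/3) = 200*(1/191) + 58*(3/10) = 200/191 + 87/5 = 17617/955 ≈ 18.447)
(sqrt(187 - 6*(-2)) + U)*(-6) = (sqrt(187 - 6*(-2)) + 17617/955)*(-6) = (sqrt(187 + 12) + 17617/955)*(-6) = (sqrt(199) + 17617/955)*(-6) = (17617/955 + sqrt(199))*(-6) = -105702/955 - 6*sqrt(199)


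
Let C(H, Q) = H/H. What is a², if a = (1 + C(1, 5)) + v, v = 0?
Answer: 4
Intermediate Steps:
C(H, Q) = 1
a = 2 (a = (1 + 1) + 0 = 2 + 0 = 2)
a² = 2² = 4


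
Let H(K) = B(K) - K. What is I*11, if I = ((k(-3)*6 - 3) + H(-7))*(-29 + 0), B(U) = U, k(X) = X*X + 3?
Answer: -22011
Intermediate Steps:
k(X) = 3 + X**2 (k(X) = X**2 + 3 = 3 + X**2)
H(K) = 0 (H(K) = K - K = 0)
I = -2001 (I = (((3 + (-3)**2)*6 - 3) + 0)*(-29 + 0) = (((3 + 9)*6 - 3) + 0)*(-29) = ((12*6 - 3) + 0)*(-29) = ((72 - 3) + 0)*(-29) = (69 + 0)*(-29) = 69*(-29) = -2001)
I*11 = -2001*11 = -22011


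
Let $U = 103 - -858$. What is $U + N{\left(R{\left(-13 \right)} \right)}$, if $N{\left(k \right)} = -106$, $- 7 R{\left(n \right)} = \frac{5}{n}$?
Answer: $855$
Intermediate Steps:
$R{\left(n \right)} = - \frac{5}{7 n}$ ($R{\left(n \right)} = - \frac{5 \frac{1}{n}}{7} = - \frac{5}{7 n}$)
$U = 961$ ($U = 103 + 858 = 961$)
$U + N{\left(R{\left(-13 \right)} \right)} = 961 - 106 = 855$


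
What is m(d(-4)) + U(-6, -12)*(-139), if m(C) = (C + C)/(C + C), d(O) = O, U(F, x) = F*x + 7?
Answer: -10980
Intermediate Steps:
U(F, x) = 7 + F*x
m(C) = 1 (m(C) = (2*C)/((2*C)) = (2*C)*(1/(2*C)) = 1)
m(d(-4)) + U(-6, -12)*(-139) = 1 + (7 - 6*(-12))*(-139) = 1 + (7 + 72)*(-139) = 1 + 79*(-139) = 1 - 10981 = -10980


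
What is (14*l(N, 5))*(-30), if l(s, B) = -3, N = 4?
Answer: 1260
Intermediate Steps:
(14*l(N, 5))*(-30) = (14*(-3))*(-30) = -42*(-30) = 1260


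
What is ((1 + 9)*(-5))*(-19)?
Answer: 950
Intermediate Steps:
((1 + 9)*(-5))*(-19) = (10*(-5))*(-19) = -50*(-19) = 950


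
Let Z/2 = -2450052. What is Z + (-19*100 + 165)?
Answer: -4901839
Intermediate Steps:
Z = -4900104 (Z = 2*(-2450052) = -4900104)
Z + (-19*100 + 165) = -4900104 + (-19*100 + 165) = -4900104 + (-1900 + 165) = -4900104 - 1735 = -4901839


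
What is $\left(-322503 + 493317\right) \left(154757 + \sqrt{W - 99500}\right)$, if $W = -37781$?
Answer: $26434662198 + 170814 i \sqrt{137281} \approx 2.6435 \cdot 10^{10} + 6.3289 \cdot 10^{7} i$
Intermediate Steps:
$\left(-322503 + 493317\right) \left(154757 + \sqrt{W - 99500}\right) = \left(-322503 + 493317\right) \left(154757 + \sqrt{-37781 - 99500}\right) = 170814 \left(154757 + \sqrt{-137281}\right) = 170814 \left(154757 + i \sqrt{137281}\right) = 26434662198 + 170814 i \sqrt{137281}$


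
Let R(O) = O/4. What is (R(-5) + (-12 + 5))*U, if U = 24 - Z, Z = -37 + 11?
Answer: -825/2 ≈ -412.50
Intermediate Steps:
Z = -26
U = 50 (U = 24 - 1*(-26) = 24 + 26 = 50)
R(O) = O/4 (R(O) = O*(¼) = O/4)
(R(-5) + (-12 + 5))*U = ((¼)*(-5) + (-12 + 5))*50 = (-5/4 - 7)*50 = -33/4*50 = -825/2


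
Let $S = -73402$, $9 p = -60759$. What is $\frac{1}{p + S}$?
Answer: $- \frac{1}{80153} \approx -1.2476 \cdot 10^{-5}$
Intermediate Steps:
$p = -6751$ ($p = \frac{1}{9} \left(-60759\right) = -6751$)
$\frac{1}{p + S} = \frac{1}{-6751 - 73402} = \frac{1}{-80153} = - \frac{1}{80153}$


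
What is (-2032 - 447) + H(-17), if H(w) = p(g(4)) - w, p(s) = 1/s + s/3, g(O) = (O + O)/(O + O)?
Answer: -7382/3 ≈ -2460.7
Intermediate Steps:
g(O) = 1 (g(O) = (2*O)/((2*O)) = (2*O)*(1/(2*O)) = 1)
p(s) = 1/s + s/3 (p(s) = 1/s + s*(⅓) = 1/s + s/3)
H(w) = 4/3 - w (H(w) = (1/1 + (⅓)*1) - w = (1 + ⅓) - w = 4/3 - w)
(-2032 - 447) + H(-17) = (-2032 - 447) + (4/3 - 1*(-17)) = -2479 + (4/3 + 17) = -2479 + 55/3 = -7382/3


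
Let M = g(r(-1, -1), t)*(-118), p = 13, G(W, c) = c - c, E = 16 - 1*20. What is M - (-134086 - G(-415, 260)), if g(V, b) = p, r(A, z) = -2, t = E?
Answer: 132552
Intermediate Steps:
E = -4 (E = 16 - 20 = -4)
G(W, c) = 0
t = -4
g(V, b) = 13
M = -1534 (M = 13*(-118) = -1534)
M - (-134086 - G(-415, 260)) = -1534 - (-134086 - 1*0) = -1534 - (-134086 + 0) = -1534 - 1*(-134086) = -1534 + 134086 = 132552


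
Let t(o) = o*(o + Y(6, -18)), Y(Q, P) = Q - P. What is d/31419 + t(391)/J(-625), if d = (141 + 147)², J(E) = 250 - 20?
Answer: 4944233/6982 ≈ 708.14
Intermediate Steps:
J(E) = 230
d = 82944 (d = 288² = 82944)
t(o) = o*(24 + o) (t(o) = o*(o + (6 - 1*(-18))) = o*(o + (6 + 18)) = o*(o + 24) = o*(24 + o))
d/31419 + t(391)/J(-625) = 82944/31419 + (391*(24 + 391))/230 = 82944*(1/31419) + (391*415)*(1/230) = 9216/3491 + 162265*(1/230) = 9216/3491 + 1411/2 = 4944233/6982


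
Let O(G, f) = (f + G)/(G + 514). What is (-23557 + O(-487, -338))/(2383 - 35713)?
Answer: 106144/149985 ≈ 0.70770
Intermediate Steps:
O(G, f) = (G + f)/(514 + G)
(-23557 + O(-487, -338))/(2383 - 35713) = (-23557 + (-487 - 338)/(514 - 487))/(2383 - 35713) = (-23557 - 825/27)/(-33330) = (-23557 + (1/27)*(-825))*(-1/33330) = (-23557 - 275/9)*(-1/33330) = -212288/9*(-1/33330) = 106144/149985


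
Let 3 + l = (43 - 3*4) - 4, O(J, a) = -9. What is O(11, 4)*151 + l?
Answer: -1335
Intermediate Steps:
l = 24 (l = -3 + ((43 - 3*4) - 4) = -3 + ((43 - 12) - 4) = -3 + (31 - 4) = -3 + 27 = 24)
O(11, 4)*151 + l = -9*151 + 24 = -1359 + 24 = -1335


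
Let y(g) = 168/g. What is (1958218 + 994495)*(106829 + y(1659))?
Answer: 24919418410787/79 ≈ 3.1544e+11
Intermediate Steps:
(1958218 + 994495)*(106829 + y(1659)) = (1958218 + 994495)*(106829 + 168/1659) = 2952713*(106829 + 168*(1/1659)) = 2952713*(106829 + 8/79) = 2952713*(8439499/79) = 24919418410787/79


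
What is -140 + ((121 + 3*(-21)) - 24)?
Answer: -106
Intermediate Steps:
-140 + ((121 + 3*(-21)) - 24) = -140 + ((121 - 63) - 24) = -140 + (58 - 24) = -140 + 34 = -106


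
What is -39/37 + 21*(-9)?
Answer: -7032/37 ≈ -190.05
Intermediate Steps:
-39/37 + 21*(-9) = -39*1/37 - 189 = -39/37 - 189 = -7032/37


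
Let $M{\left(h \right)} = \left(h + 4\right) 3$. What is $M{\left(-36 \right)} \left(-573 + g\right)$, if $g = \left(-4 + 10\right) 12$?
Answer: $48096$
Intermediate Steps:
$M{\left(h \right)} = 12 + 3 h$ ($M{\left(h \right)} = \left(4 + h\right) 3 = 12 + 3 h$)
$g = 72$ ($g = 6 \cdot 12 = 72$)
$M{\left(-36 \right)} \left(-573 + g\right) = \left(12 + 3 \left(-36\right)\right) \left(-573 + 72\right) = \left(12 - 108\right) \left(-501\right) = \left(-96\right) \left(-501\right) = 48096$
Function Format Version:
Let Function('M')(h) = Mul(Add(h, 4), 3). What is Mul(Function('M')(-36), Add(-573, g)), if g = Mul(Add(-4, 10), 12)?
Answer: 48096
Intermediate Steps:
Function('M')(h) = Add(12, Mul(3, h)) (Function('M')(h) = Mul(Add(4, h), 3) = Add(12, Mul(3, h)))
g = 72 (g = Mul(6, 12) = 72)
Mul(Function('M')(-36), Add(-573, g)) = Mul(Add(12, Mul(3, -36)), Add(-573, 72)) = Mul(Add(12, -108), -501) = Mul(-96, -501) = 48096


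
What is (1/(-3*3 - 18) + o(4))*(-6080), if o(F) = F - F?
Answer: 6080/27 ≈ 225.19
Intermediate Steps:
o(F) = 0
(1/(-3*3 - 18) + o(4))*(-6080) = (1/(-3*3 - 18) + 0)*(-6080) = (1/(-9 - 18) + 0)*(-6080) = (1/(-27) + 0)*(-6080) = (-1/27 + 0)*(-6080) = -1/27*(-6080) = 6080/27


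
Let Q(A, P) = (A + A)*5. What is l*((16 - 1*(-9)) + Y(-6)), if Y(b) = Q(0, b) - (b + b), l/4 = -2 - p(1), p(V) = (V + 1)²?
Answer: -888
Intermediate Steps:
p(V) = (1 + V)²
Q(A, P) = 10*A (Q(A, P) = (2*A)*5 = 10*A)
l = -24 (l = 4*(-2 - (1 + 1)²) = 4*(-2 - 1*2²) = 4*(-2 - 1*4) = 4*(-2 - 4) = 4*(-6) = -24)
Y(b) = -2*b (Y(b) = 10*0 - (b + b) = 0 - 2*b = -2*b)
l*((16 - 1*(-9)) + Y(-6)) = -24*((16 - 1*(-9)) - 2*(-6)) = -24*((16 + 9) + 12) = -24*(25 + 12) = -24*37 = -888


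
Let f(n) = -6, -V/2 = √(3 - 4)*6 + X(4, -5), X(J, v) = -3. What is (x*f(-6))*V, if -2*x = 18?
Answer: 324 - 648*I ≈ 324.0 - 648.0*I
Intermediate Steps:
x = -9 (x = -½*18 = -9)
V = 6 - 12*I (V = -2*(√(3 - 4)*6 - 3) = -2*(√(-1)*6 - 3) = -2*(I*6 - 3) = -2*(6*I - 3) = -2*(-3 + 6*I) = 6 - 12*I ≈ 6.0 - 12.0*I)
(x*f(-6))*V = (-9*(-6))*(6 - 12*I) = 54*(6 - 12*I) = 324 - 648*I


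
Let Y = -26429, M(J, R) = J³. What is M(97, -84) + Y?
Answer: 886244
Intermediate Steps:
M(97, -84) + Y = 97³ - 26429 = 912673 - 26429 = 886244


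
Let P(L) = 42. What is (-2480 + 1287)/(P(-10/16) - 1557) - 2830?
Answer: -4286257/1515 ≈ -2829.2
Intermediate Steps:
(-2480 + 1287)/(P(-10/16) - 1557) - 2830 = (-2480 + 1287)/(42 - 1557) - 2830 = -1193/(-1515) - 2830 = -1193*(-1/1515) - 2830 = 1193/1515 - 2830 = -4286257/1515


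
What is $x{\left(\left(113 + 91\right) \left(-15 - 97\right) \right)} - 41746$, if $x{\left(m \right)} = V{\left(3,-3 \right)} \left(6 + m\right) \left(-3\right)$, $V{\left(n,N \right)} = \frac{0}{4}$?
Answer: $-41746$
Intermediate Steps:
$V{\left(n,N \right)} = 0$ ($V{\left(n,N \right)} = 0 \cdot \frac{1}{4} = 0$)
$x{\left(m \right)} = 0$ ($x{\left(m \right)} = 0 \left(6 + m\right) \left(-3\right) = 0 \left(-18 - 3 m\right) = 0$)
$x{\left(\left(113 + 91\right) \left(-15 - 97\right) \right)} - 41746 = 0 - 41746 = -41746$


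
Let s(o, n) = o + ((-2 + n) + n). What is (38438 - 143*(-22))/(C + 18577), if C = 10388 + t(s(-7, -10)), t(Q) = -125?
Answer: 5198/3605 ≈ 1.4419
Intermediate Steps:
s(o, n) = -2 + o + 2*n (s(o, n) = o + (-2 + 2*n) = -2 + o + 2*n)
C = 10263 (C = 10388 - 125 = 10263)
(38438 - 143*(-22))/(C + 18577) = (38438 - 143*(-22))/(10263 + 18577) = (38438 + 3146)/28840 = 41584*(1/28840) = 5198/3605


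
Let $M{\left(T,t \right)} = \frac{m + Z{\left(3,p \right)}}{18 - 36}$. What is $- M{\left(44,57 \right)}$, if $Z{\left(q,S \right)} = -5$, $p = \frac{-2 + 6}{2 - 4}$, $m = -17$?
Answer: $- \frac{11}{9} \approx -1.2222$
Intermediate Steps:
$p = -2$ ($p = \frac{4}{-2} = 4 \left(- \frac{1}{2}\right) = -2$)
$M{\left(T,t \right)} = \frac{11}{9}$ ($M{\left(T,t \right)} = \frac{-17 - 5}{18 - 36} = - \frac{22}{-18} = \left(-22\right) \left(- \frac{1}{18}\right) = \frac{11}{9}$)
$- M{\left(44,57 \right)} = \left(-1\right) \frac{11}{9} = - \frac{11}{9}$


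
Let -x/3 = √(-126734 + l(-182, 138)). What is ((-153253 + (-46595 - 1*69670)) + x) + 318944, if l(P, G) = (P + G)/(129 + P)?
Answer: 49426 - 3*I*√355993474/53 ≈ 49426.0 - 1068.0*I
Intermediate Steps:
l(P, G) = (G + P)/(129 + P)
x = -3*I*√355993474/53 (x = -3*√(-126734 + (138 - 182)/(129 - 182)) = -3*√(-126734 - 44/(-53)) = -3*√(-126734 - 1/53*(-44)) = -3*√(-126734 + 44/53) = -3*I*√355993474/53 ≈ -1068.0*I)
((-153253 + (-46595 - 1*69670)) + x) + 318944 = ((-153253 + (-46595 - 1*69670)) - 3*I*√355993474/53) + 318944 = ((-153253 + (-46595 - 69670)) - 3*I*√355993474/53) + 318944 = ((-153253 - 116265) - 3*I*√355993474/53) + 318944 = (-269518 - 3*I*√355993474/53) + 318944 = 49426 - 3*I*√355993474/53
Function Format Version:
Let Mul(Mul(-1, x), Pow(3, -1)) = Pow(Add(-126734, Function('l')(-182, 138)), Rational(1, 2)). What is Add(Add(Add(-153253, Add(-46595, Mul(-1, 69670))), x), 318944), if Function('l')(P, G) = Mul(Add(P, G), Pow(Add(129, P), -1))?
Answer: Add(49426, Mul(Rational(-3, 53), I, Pow(355993474, Rational(1, 2)))) ≈ Add(49426., Mul(-1068.0, I))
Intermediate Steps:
Function('l')(P, G) = Mul(Pow(Add(129, P), -1), Add(G, P)) (Function('l')(P, G) = Mul(Add(G, P), Pow(Add(129, P), -1)) = Mul(Pow(Add(129, P), -1), Add(G, P)))
x = Mul(Rational(-3, 53), I, Pow(355993474, Rational(1, 2))) (x = Mul(-3, Pow(Add(-126734, Mul(Pow(Add(129, -182), -1), Add(138, -182))), Rational(1, 2))) = Mul(-3, Pow(Add(-126734, Mul(Pow(-53, -1), -44)), Rational(1, 2))) = Mul(-3, Pow(Add(-126734, Mul(Rational(-1, 53), -44)), Rational(1, 2))) = Mul(-3, Pow(Add(-126734, Rational(44, 53)), Rational(1, 2))) = Mul(-3, Pow(Rational(-6716858, 53), Rational(1, 2))) = Mul(-3, Mul(Rational(1, 53), I, Pow(355993474, Rational(1, 2)))) = Mul(Rational(-3, 53), I, Pow(355993474, Rational(1, 2))) ≈ Mul(-1068.0, I))
Add(Add(Add(-153253, Add(-46595, Mul(-1, 69670))), x), 318944) = Add(Add(Add(-153253, Add(-46595, Mul(-1, 69670))), Mul(Rational(-3, 53), I, Pow(355993474, Rational(1, 2)))), 318944) = Add(Add(Add(-153253, Add(-46595, -69670)), Mul(Rational(-3, 53), I, Pow(355993474, Rational(1, 2)))), 318944) = Add(Add(Add(-153253, -116265), Mul(Rational(-3, 53), I, Pow(355993474, Rational(1, 2)))), 318944) = Add(Add(-269518, Mul(Rational(-3, 53), I, Pow(355993474, Rational(1, 2)))), 318944) = Add(49426, Mul(Rational(-3, 53), I, Pow(355993474, Rational(1, 2))))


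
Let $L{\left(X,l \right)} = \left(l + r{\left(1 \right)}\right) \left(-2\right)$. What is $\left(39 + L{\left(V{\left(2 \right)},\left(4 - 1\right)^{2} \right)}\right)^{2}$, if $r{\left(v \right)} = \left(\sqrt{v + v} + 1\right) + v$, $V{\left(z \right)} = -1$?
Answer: $297 - 68 \sqrt{2} \approx 200.83$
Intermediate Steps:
$r{\left(v \right)} = 1 + v + \sqrt{2} \sqrt{v}$ ($r{\left(v \right)} = \left(\sqrt{2 v} + 1\right) + v = \left(\sqrt{2} \sqrt{v} + 1\right) + v = \left(1 + \sqrt{2} \sqrt{v}\right) + v = 1 + v + \sqrt{2} \sqrt{v}$)
$L{\left(X,l \right)} = -4 - 2 l - 2 \sqrt{2}$ ($L{\left(X,l \right)} = \left(l + \left(1 + 1 + \sqrt{2} \sqrt{1}\right)\right) \left(-2\right) = \left(l + \left(1 + 1 + \sqrt{2} \cdot 1\right)\right) \left(-2\right) = \left(l + \left(1 + 1 + \sqrt{2}\right)\right) \left(-2\right) = \left(l + \left(2 + \sqrt{2}\right)\right) \left(-2\right) = \left(2 + l + \sqrt{2}\right) \left(-2\right) = -4 - 2 l - 2 \sqrt{2}$)
$\left(39 + L{\left(V{\left(2 \right)},\left(4 - 1\right)^{2} \right)}\right)^{2} = \left(39 - \left(4 + 2 \sqrt{2} + 2 \left(4 - 1\right)^{2}\right)\right)^{2} = \left(39 - \left(4 + 18 + 2 \sqrt{2}\right)\right)^{2} = \left(39 - \left(22 + 2 \sqrt{2}\right)\right)^{2} = \left(17 - 2 \sqrt{2}\right)^{2}$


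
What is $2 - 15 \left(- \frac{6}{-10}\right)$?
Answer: $-7$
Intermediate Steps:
$2 - 15 \left(- \frac{6}{-10}\right) = 2 - 15 \left(\left(-6\right) \left(- \frac{1}{10}\right)\right) = 2 - 9 = -7$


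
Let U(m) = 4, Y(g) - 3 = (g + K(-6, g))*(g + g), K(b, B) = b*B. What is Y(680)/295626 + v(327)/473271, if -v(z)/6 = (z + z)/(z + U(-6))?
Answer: -241454259834107/15436870461942 ≈ -15.641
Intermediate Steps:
K(b, B) = B*b
Y(g) = 3 - 10*g**2 (Y(g) = 3 + (g + g*(-6))*(g + g) = 3 + (g - 6*g)*(2*g) = 3 + (-5*g)*(2*g) = 3 - 10*g**2)
v(z) = -12*z/(4 + z) (v(z) = -6*(z + z)/(z + 4) = -6*2*z/(4 + z) = -12*z/(4 + z))
Y(680)/295626 + v(327)/473271 = (3 - 10*680**2)/295626 - 12*327/(4 + 327)/473271 = (3 - 10*462400)*(1/295626) - 12*327/331*(1/473271) = (3 - 4624000)*(1/295626) - 12*327*1/331*(1/473271) = -4623997*1/295626 - 3924/331*1/473271 = -4623997/295626 - 1308/52217567 = -241454259834107/15436870461942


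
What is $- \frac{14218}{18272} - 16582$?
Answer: $- \frac{151500261}{9136} \approx -16583.0$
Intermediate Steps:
$- \frac{14218}{18272} - 16582 = \left(-14218\right) \frac{1}{18272} - 16582 = - \frac{7109}{9136} - 16582 = - \frac{151500261}{9136}$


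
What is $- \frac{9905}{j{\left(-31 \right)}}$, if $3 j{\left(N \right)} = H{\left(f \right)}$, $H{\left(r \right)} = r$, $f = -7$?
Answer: $4245$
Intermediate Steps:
$j{\left(N \right)} = - \frac{7}{3}$ ($j{\left(N \right)} = \frac{1}{3} \left(-7\right) = - \frac{7}{3}$)
$- \frac{9905}{j{\left(-31 \right)}} = - \frac{9905}{- \frac{7}{3}} = \left(-9905\right) \left(- \frac{3}{7}\right) = 4245$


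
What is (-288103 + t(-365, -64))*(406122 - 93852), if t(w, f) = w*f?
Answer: -82671296610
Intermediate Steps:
t(w, f) = f*w
(-288103 + t(-365, -64))*(406122 - 93852) = (-288103 - 64*(-365))*(406122 - 93852) = (-288103 + 23360)*312270 = -264743*312270 = -82671296610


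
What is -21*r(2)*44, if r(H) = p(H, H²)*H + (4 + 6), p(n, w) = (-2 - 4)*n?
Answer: 12936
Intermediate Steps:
p(n, w) = -6*n
r(H) = 10 - 6*H² (r(H) = (-6*H)*H + (4 + 6) = -6*H² + 10 = 10 - 6*H²)
-21*r(2)*44 = -21*(10 - 6*2²)*44 = -21*(10 - 6*4)*44 = -21*(10 - 24)*44 = -21*(-14)*44 = 294*44 = 12936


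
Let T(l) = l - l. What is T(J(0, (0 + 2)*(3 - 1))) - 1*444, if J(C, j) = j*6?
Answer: -444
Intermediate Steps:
J(C, j) = 6*j
T(l) = 0
T(J(0, (0 + 2)*(3 - 1))) - 1*444 = 0 - 1*444 = 0 - 444 = -444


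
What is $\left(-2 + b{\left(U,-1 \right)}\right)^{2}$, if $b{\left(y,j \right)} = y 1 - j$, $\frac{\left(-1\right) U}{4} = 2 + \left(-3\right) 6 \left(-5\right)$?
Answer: $136161$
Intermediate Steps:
$U = -368$ ($U = - 4 \left(2 + \left(-3\right) 6 \left(-5\right)\right) = - 4 \left(2 - -90\right) = - 4 \left(2 + 90\right) = \left(-4\right) 92 = -368$)
$b{\left(y,j \right)} = y - j$
$\left(-2 + b{\left(U,-1 \right)}\right)^{2} = \left(-2 - 367\right)^{2} = \left(-369\right)^{2} = 136161$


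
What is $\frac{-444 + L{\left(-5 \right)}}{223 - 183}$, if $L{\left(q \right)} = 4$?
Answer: $-11$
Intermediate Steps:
$\frac{-444 + L{\left(-5 \right)}}{223 - 183} = \frac{-444 + 4}{223 - 183} = - \frac{440}{40} = \left(-440\right) \frac{1}{40} = -11$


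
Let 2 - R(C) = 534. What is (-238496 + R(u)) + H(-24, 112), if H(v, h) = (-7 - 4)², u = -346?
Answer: -238907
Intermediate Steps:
R(C) = -532 (R(C) = 2 - 1*534 = 2 - 534 = -532)
H(v, h) = 121 (H(v, h) = (-11)² = 121)
(-238496 + R(u)) + H(-24, 112) = (-238496 - 532) + 121 = -239028 + 121 = -238907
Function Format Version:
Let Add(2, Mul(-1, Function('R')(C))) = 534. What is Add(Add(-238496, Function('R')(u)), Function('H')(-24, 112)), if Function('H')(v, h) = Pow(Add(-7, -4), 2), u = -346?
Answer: -238907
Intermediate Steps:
Function('R')(C) = -532 (Function('R')(C) = Add(2, Mul(-1, 534)) = Add(2, -534) = -532)
Function('H')(v, h) = 121 (Function('H')(v, h) = Pow(-11, 2) = 121)
Add(Add(-238496, Function('R')(u)), Function('H')(-24, 112)) = Add(Add(-238496, -532), 121) = Add(-239028, 121) = -238907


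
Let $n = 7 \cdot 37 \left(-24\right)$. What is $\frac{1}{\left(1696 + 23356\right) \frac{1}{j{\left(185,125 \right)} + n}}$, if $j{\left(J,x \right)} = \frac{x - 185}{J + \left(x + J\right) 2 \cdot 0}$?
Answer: $- \frac{57501}{231731} \approx -0.24814$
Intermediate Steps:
$n = -6216$ ($n = 259 \left(-24\right) = -6216$)
$j{\left(J,x \right)} = \frac{-185 + x}{J}$ ($j{\left(J,x \right)} = \frac{-185 + x}{J + \left(J + x\right) 2 \cdot 0} = \frac{-185 + x}{J + \left(2 J + 2 x\right) 0} = \frac{-185 + x}{J + 0} = \frac{-185 + x}{J}$)
$\frac{1}{\left(1696 + 23356\right) \frac{1}{j{\left(185,125 \right)} + n}} = \frac{1}{\left(1696 + 23356\right) \frac{1}{\frac{-185 + 125}{185} - 6216}} = \frac{1}{25052 \frac{1}{\frac{1}{185} \left(-60\right) - 6216}} = \frac{1}{25052 \frac{1}{- \frac{12}{37} - 6216}} = \frac{1}{25052 \frac{1}{- \frac{230004}{37}}} = \frac{1}{25052 \left(- \frac{37}{230004}\right)} = \frac{1}{- \frac{231731}{57501}} = - \frac{57501}{231731}$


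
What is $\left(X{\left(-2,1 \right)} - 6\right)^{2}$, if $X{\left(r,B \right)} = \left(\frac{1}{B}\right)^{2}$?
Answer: $25$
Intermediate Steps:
$X{\left(r,B \right)} = \frac{1}{B^{2}}$
$\left(X{\left(-2,1 \right)} - 6\right)^{2} = \left(1^{-2} - 6\right)^{2} = \left(1 - 6\right)^{2} = \left(-5\right)^{2} = 25$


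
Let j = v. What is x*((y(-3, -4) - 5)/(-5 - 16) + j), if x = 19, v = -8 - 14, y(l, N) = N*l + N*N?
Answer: -9215/21 ≈ -438.81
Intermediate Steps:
y(l, N) = N² + N*l (y(l, N) = N*l + N² = N² + N*l)
v = -22
j = -22
x*((y(-3, -4) - 5)/(-5 - 16) + j) = 19*((-4*(-4 - 3) - 5)/(-5 - 16) - 22) = 19*((-4*(-7) - 5)/(-21) - 22) = 19*((28 - 5)*(-1/21) - 22) = 19*(23*(-1/21) - 22) = 19*(-23/21 - 22) = 19*(-485/21) = -9215/21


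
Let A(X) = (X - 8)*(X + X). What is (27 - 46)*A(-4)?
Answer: -1824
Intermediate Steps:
A(X) = 2*X*(-8 + X) (A(X) = (-8 + X)*(2*X) = 2*X*(-8 + X))
(27 - 46)*A(-4) = (27 - 46)*(2*(-4)*(-8 - 4)) = -38*(-4)*(-12) = -19*96 = -1824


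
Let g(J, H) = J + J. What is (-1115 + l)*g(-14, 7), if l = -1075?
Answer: 61320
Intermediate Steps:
g(J, H) = 2*J
(-1115 + l)*g(-14, 7) = (-1115 - 1075)*(2*(-14)) = -2190*(-28) = 61320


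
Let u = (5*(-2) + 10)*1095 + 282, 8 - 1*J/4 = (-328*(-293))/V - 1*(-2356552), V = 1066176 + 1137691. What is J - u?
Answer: -20774660097502/2203867 ≈ -9.4265e+6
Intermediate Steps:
V = 2203867
J = -20774038607008/2203867 (J = 32 - 4*(-328*(-293)/2203867 - 1*(-2356552)) = 32 - 4*(96104*(1/2203867) + 2356552) = 32 - 4*(96104/2203867 + 2356552) = 32 - 4*5193527282688/2203867 = 32 - 20774109130752/2203867 = -20774038607008/2203867 ≈ -9.4262e+6)
u = 282 (u = (-10 + 10)*1095 + 282 = 0*1095 + 282 = 0 + 282 = 282)
J - u = -20774038607008/2203867 - 1*282 = -20774038607008/2203867 - 282 = -20774660097502/2203867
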